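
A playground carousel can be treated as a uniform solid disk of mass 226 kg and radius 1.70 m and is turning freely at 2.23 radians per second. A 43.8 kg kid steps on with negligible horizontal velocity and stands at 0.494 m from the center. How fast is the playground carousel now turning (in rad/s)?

ω_f ≈ 2.16 rad/s

The added mass arrives with no angular momentum about the center, and any external torque about the center is negligible, so the system's angular momentum is conserved.
I_p = ½(226)(1.70)² = 326.6 kg·m².
Added inertia Σmr² = (43.8)(0.494)² = 10.69 kg·m²; I_f = 326.6 + 10.69 = 337.3 kg·m².
ω_f = I_p ω_i / I_f = (326.6)(2.23) / 337.3 = 2.159 rad/s.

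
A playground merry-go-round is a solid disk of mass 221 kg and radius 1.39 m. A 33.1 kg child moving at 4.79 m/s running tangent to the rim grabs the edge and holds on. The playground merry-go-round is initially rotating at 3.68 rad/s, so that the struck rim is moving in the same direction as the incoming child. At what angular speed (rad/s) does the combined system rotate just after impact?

The axle reaction passes through the axle and exerts no torque about it; angular momentum about the axle is conserved through the impact.
I_p = ½(221)(1.39)² = 213.5 kg·m². Taking the sense of the child's angular momentum as positive, L_{child} = m v R = (33.1)(4.79)(1.39) = 220.4 kg·m²/s.
L_i = +I_p ω_p + m v R = +(213.5)(3.68) + 220.4 = 1006 kg·m²/s.
After sticking, I_f = I_p + m R² = 213.5 + (33.1)(1.39)² = 277.4 kg·m².
ω_f = L_i / I_f = 1006 / 277.4 = 3.626 rad/s.

|ω_f| ≈ 3.63 rad/s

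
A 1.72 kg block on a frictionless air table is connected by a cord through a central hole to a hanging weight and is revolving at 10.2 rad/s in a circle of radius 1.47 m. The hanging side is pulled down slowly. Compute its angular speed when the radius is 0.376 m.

ω₂ ≈ 156 rad/s

The constraining force is radial, so m r² ω about the center is conserved.
ω₂ = ω₁ (r₁/r₂)² = (10.2)(1.47/0.376)² = 155.9 rad/s.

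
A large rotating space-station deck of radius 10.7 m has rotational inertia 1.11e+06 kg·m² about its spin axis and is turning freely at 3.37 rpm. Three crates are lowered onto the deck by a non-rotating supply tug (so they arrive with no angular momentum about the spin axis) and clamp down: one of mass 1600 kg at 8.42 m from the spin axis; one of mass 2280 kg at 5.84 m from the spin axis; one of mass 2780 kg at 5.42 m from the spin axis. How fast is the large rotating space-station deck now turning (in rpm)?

The added mass arrives with no angular momentum about the spin axis, and any external torque about the spin axis is negligible, so the system's angular momentum is conserved.
Added inertia Σmr² = (1600)(8.42)² + (2280)(5.84)² + (2780)(5.42)² = 2.729e+05 kg·m²; I_f = 1.110e+06 + 2.729e+05 = 1.383e+06 kg·m².
ω_f = I_p ω_i / I_f = (1.110e+06)(3.37) / 1.383e+06 = 2.705 rpm.

ω_f ≈ 2.71 rpm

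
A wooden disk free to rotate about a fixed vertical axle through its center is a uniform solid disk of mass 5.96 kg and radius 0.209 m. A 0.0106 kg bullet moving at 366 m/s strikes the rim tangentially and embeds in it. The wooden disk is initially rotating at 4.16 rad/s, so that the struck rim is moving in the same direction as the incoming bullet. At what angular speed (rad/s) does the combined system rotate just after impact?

|ω_f| ≈ 10.4 rad/s

About the axle the impulsive forces during the collision are internal, so angular momentum about that axis is conserved.
I_p = ½(5.96)(0.209)² = 0.1302 kg·m². Taking the sense of the bullet's angular momentum as positive, L_{bullet} = m v R = (0.0106)(366)(0.209) = 0.8108 kg·m²/s.
L_i = +I_p ω_p + m v R = +(0.1302)(4.16) + 0.8108 = 1.352 kg·m²/s.
After sticking, I_f = I_p + m R² = 0.1302 + (0.0106)(0.209)² = 0.1306 kg·m².
ω_f = L_i / I_f = 1.352 / 0.1306 = 10.35 rad/s.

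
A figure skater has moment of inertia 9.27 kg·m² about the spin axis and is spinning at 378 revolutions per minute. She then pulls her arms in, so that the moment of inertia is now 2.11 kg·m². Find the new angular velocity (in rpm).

Angular momentum about the spin axis is conserved since the torque about it is zero.
ω₂ = I₁ω₁ / I₂ = (9.270)(378 rpm) / (2.110) = 1661 rpm.

ω₂ ≈ 1660 rpm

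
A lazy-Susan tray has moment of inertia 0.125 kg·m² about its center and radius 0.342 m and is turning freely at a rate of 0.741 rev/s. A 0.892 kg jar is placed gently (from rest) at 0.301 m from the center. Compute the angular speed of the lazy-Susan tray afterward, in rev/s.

The added mass arrives with no angular momentum about the center, and any external torque about the center is negligible, so the system's angular momentum is conserved.
Added inertia Σmr² = (0.892)(0.301)² = 0.08082 kg·m²; I_f = 0.1250 + 0.08082 = 0.2058 kg·m².
ω_f = I_p ω_i / I_f = (0.1250)(0.741) / 0.2058 = 0.4500 rev/s.

ω_f ≈ 0.450 rev/s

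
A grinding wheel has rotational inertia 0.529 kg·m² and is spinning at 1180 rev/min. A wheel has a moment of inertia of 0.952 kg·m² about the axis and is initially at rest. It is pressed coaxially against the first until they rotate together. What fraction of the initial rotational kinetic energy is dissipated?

fraction ≈ 0.643

No external torque acts about the common axis, so total angular momentum is conserved.
Taking A's sense as positive: L = (0.5290)(1180) = 624.2 kg·m²·rpm.
Combined I = 0.5290 + 0.9520 = 1.481 kg·m².
ω_f = L / I = 624.2 / 1.481 = 421.5 rpm.
KE_i = ½ΣIω² = 4039 J; KE_f = ½(1.481)(44.14)² = 1443 J.
Fraction dissipated = (KE_i − KE_f)/KE_i = 0.6428.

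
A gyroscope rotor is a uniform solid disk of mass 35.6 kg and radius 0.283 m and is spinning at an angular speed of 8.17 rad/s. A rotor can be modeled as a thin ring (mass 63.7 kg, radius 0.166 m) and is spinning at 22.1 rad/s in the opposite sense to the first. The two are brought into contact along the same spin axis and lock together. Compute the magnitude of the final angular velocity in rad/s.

|ω_f| ≈ 8.53 rad/s

The coupling torques are internal; angular momentum about the shared axis is conserved.
Moments of inertia: I_A = ½(35.6)(0.283)² = 1.426 kg·m²; I_B = (63.7)(0.166)² = 1.755 kg·m².
Taking A's sense as positive: L = (1.426)(8.17) − (1.755)(22.1) = -27.15 kg·m²·rad/s.
Combined I = 1.426 + 1.755 = 3.181 kg·m².
ω_f = L / I = -27.15 / 3.181 = -8.534 rad/s.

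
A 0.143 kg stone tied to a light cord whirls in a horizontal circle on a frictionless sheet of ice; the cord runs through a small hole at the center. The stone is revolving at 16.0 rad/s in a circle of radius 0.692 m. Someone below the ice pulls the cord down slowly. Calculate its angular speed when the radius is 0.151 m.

ω₂ ≈ 336 rad/s

No torque about the axis ⇒ m r₁² ω₁ = m r₂² ω₂.
ω₂ = ω₁ (r₁/r₂)² = (16.0)(0.692/0.151)² = 336.0 rad/s.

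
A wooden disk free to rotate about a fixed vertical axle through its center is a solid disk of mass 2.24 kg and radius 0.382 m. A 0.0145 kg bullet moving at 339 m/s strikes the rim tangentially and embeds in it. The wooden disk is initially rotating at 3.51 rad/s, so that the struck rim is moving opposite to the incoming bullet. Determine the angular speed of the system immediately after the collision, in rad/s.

|ω_f| ≈ 7.88 rad/s

The axle reaction passes through the axle and exerts no torque about it; angular momentum about the axle is conserved through the impact.
I_p = ½(2.24)(0.382)² = 0.1634 kg·m². Taking the sense of the bullet's angular momentum as positive, L_{bullet} = m v R = (0.0145)(339)(0.382) = 1.878 kg·m²/s.
L_i = −I_p ω_p + m v R = −(0.1634)(3.51) + 1.878 = 1.304 kg·m²/s.
After sticking, I_f = I_p + m R² = 0.1634 + (0.0145)(0.382)² = 0.1656 kg·m².
ω_f = L_i / I_f = 1.304 / 0.1656 = 7.877 rad/s.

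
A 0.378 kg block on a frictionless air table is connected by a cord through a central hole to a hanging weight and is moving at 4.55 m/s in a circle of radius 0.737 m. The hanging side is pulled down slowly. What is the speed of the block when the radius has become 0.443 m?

v₂ ≈ 7.57 m/s

The only horizontal force on the mass is along the cord (radial), so it exerts no torque about the hole and angular momentum m v r is conserved.
v₂ = v₁ r₁ / r₂ = (4.55)(0.737) / (0.443) = 7.570 m/s.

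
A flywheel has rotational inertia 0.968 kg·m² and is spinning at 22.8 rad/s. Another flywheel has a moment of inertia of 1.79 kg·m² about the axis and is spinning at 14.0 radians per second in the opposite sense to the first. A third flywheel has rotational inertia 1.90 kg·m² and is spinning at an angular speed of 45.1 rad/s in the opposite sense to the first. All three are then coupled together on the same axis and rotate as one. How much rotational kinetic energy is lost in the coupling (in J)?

ΔKE lost ≈ 1520 J

No external torque acts about the common axis, so total angular momentum is conserved.
Taking A's sense as positive: L = (0.9680)(22.8) − (1.790)(14.0) − (1.900)(45.1) = -88.68 kg·m²·rad/s.
Combined I = 0.9680 + 1.790 + 1.900 = 4.658 kg·m².
ω_f = L / I = -88.68 / 4.658 = -19.04 rad/s.
KE_i = ½ΣIω² = 2359 J; KE_f = ½(4.658)(19.04)² = 844.1 J.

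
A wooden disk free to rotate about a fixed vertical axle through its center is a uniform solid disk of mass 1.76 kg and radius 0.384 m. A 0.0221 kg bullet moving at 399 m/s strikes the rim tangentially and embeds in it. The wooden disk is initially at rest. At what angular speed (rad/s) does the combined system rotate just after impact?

|ω_f| ≈ 25.5 rad/s

About the axle the impulsive forces during the collision are internal, so angular momentum about that axis is conserved.
I_p = ½(1.76)(0.384)² = 0.1298 kg·m². Taking the sense of the bullet's angular momentum as positive, L_{bullet} = m v R = (0.0221)(399)(0.384) = 3.386 kg·m²/s.
L_i = 0 + 3.386 = 3.386 kg·m²/s.
After sticking, I_f = I_p + m R² = 0.1298 + (0.0221)(0.384)² = 0.1330 kg·m².
ω_f = L_i / I_f = 3.386 / 0.1330 = 25.46 rad/s.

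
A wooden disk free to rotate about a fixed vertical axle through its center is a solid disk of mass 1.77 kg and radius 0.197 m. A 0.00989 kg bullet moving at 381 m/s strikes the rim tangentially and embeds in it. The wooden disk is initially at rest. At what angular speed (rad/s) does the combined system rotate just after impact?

|ω_f| ≈ 21.4 rad/s

The axle reaction passes through the axle and exerts no torque about it; angular momentum about the axle is conserved through the impact.
I_p = ½(1.77)(0.197)² = 0.03435 kg·m². Taking the sense of the bullet's angular momentum as positive, L_{bullet} = m v R = (0.00989)(381)(0.197) = 0.7423 kg·m²/s.
L_i = 0 + 0.7423 = 0.7423 kg·m²/s.
After sticking, I_f = I_p + m R² = 0.03435 + (0.00989)(0.197)² = 0.03473 kg·m².
ω_f = L_i / I_f = 0.7423 / 0.03473 = 21.37 rad/s.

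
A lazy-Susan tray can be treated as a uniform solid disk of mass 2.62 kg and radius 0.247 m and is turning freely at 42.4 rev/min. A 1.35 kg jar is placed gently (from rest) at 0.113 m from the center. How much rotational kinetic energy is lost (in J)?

energy lost ≈ 0.140 J

The added mass arrives with no angular momentum about the center, and any external torque about the center is negligible, so the system's angular momentum is conserved.
I_p = ½(2.62)(0.247)² = 0.07992 kg·m².
Added inertia Σmr² = (1.35)(0.113)² = 0.01724 kg·m²; I_f = 0.07992 + 0.01724 = 0.09716 kg·m².
ω_f = I_p ω_i / I_f = (0.07992)(42.4) / 0.09716 = 34.88 rpm.
KE_i = ½(0.07992)(4.440 rad/s)² = 0.7878 J; KE_f = ½(0.09716)(3.652)² = 0.6480 J.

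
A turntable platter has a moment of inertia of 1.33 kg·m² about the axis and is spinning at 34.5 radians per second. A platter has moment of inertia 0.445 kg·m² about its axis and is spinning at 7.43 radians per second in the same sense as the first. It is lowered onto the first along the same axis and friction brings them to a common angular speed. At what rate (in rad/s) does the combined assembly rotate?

No external torque acts about the common axis, so total angular momentum is conserved.
Taking A's sense as positive: L = (1.330)(34.5) + (0.4450)(7.43) = 49.19 kg·m²·rad/s.
Combined I = 1.330 + 0.4450 = 1.775 kg·m².
ω_f = L / I = 49.19 / 1.775 = 27.71 rad/s.

|ω_f| ≈ 27.7 rad/s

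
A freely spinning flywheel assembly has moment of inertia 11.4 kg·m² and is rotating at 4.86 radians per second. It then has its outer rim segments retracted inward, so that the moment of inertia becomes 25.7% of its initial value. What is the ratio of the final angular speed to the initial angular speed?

With no external torque about the axis, L is conserved: I₁ω₁ = I₂ω₂.
I₂ = 0.257 × 11.4 = 2.930 kg·m².
ω₂/ω₁ = I₁/I₂ = 11.40 / 2.930 = 3.891.

ω₂/ω₁ ≈ 3.89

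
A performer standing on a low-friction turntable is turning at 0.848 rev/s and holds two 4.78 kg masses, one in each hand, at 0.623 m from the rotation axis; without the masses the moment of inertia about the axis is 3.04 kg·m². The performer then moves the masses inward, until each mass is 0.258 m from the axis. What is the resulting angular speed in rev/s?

No external torque acts about the spin axis, so angular momentum is conserved.
I₁ = 3.04 + 2(4.78)(0.623)² = 6.751 kg·m²; I₂ = 3.04 + 2(4.78)(0.258)² = 3.676 kg·m².
ω₂ = I₁ω₁ / I₂ = (6.751)(0.848 rev/s) / (3.676) = 1.557 rev/s.

ω₂ ≈ 1.56 rev/s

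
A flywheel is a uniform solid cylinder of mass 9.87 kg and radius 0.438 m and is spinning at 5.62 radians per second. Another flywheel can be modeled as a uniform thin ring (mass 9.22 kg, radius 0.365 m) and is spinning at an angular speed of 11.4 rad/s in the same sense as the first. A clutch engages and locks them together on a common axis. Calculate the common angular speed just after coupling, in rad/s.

|ω_f| ≈ 8.88 rad/s

No external torque acts about the common axis, so total angular momentum is conserved.
Moments of inertia: I_A = ½(9.87)(0.438)² = 0.9468 kg·m²; I_B = (9.22)(0.365)² = 1.228 kg·m².
Taking A's sense as positive: L = (0.9468)(5.62) + (1.228)(11.4) = 19.32 kg·m²·rad/s.
Combined I = 0.9468 + 1.228 = 2.175 kg·m².
ω_f = L / I = 19.32 / 2.175 = 8.884 rad/s.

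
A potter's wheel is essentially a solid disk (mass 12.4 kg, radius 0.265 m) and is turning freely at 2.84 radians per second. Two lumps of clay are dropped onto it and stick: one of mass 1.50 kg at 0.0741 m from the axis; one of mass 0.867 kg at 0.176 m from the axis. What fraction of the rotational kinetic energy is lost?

fraction ≈ 0.0746

No external torque acts about the axis; L_before = L_after.
I_p = ½(12.4)(0.265)² = 0.4354 kg·m².
Added inertia Σmr² = (1.50)(0.0741)² + (0.867)(0.176)² = 0.03509 kg·m²; I_f = 0.4354 + 0.03509 = 0.4705 kg·m².
ω_f = I_p ω_i / I_f = (0.4354)(2.84) / 0.4705 = 2.628 rad/s.
KE_i = ½(0.4354)(2.840 rad/s)² = 1.756 J; KE_f = ½(0.4705)(2.628)² = 1.625 J.
Fraction lost = 0.07459.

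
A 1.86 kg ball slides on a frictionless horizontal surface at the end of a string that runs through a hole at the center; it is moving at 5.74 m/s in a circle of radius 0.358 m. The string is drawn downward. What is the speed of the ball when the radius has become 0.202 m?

Central (radial) force ⇒ zero torque about the center ⇒ m v r is constant.
v₂ = v₁ r₁ / r₂ = (5.74)(0.358) / (0.202) = 10.17 m/s.

v₂ ≈ 10.2 m/s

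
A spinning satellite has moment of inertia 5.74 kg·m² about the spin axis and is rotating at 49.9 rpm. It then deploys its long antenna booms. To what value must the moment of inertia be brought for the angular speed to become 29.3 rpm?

With no external torque about the axis, L is conserved: I₁ω₁ = I₂ω₂.
I₂ = I₁ω₁ / ω₂ = (5.74)(49.9) / (29.3) = 9.776 kg·m².

I₂ ≈ 9.78 kg·m²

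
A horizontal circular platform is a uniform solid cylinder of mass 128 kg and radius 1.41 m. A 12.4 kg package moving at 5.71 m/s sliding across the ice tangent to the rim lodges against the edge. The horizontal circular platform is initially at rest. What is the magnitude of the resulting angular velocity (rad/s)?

|ω_f| ≈ 0.657 rad/s

The axle reaction passes through the central axle and exerts no torque about it; angular momentum about the central axle is conserved through the impact.
I_p = ½(128)(1.41)² = 127.2 kg·m². Taking the sense of the package's angular momentum as positive, L_{package} = m v R = (12.4)(5.71)(1.41) = 99.83 kg·m²/s.
L_i = 0 + 99.83 = 99.83 kg·m²/s.
After sticking, I_f = I_p + m R² = 127.2 + (12.4)(1.41)² = 151.9 kg·m².
ω_f = L_i / I_f = 99.83 / 151.9 = 0.6573 rad/s.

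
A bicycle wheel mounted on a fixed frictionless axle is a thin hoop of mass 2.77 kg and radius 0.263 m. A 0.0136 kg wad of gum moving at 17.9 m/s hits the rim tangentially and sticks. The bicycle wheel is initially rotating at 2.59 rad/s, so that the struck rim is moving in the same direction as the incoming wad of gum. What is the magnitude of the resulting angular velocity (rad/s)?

About the axle the impulsive forces during the collision are internal, so angular momentum about that axis is conserved.
I_p = (2.77)(0.263)² = 0.1916 kg·m². Taking the sense of the wad of gum's angular momentum as positive, L_{wad} = m v R = (0.0136)(17.9)(0.263) = 0.06402 kg·m²/s.
L_i = +I_p ω_p + m v R = +(0.1916)(2.59) + 0.06402 = 0.5603 kg·m²/s.
After sticking, I_f = I_p + m R² = 0.1916 + (0.0136)(0.263)² = 0.1925 kg·m².
ω_f = L_i / I_f = 0.5603 / 0.1925 = 2.910 rad/s.

|ω_f| ≈ 2.91 rad/s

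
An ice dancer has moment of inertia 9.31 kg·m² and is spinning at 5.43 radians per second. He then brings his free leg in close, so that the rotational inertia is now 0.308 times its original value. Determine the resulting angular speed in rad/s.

ω₂ ≈ 17.6 rad/s

Angular momentum about the spin axis is conserved since the torque about it is zero.
I₂ = 0.308 × 9.31 = 2.867 kg·m².
ω₂ = I₁ω₁ / I₂ = (9.310)(5.43 rad/s) / (2.867) = 17.63 rad/s.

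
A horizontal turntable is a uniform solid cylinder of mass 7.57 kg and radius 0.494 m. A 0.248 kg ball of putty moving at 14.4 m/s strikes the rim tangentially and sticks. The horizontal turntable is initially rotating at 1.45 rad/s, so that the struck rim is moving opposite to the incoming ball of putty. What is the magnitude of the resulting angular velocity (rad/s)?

The axle reaction passes through the axle and exerts no torque about it; angular momentum about the axle is conserved through the impact.
I_p = ½(7.57)(0.494)² = 0.9237 kg·m². Taking the sense of the ball of putty's angular momentum as positive, L_{ball} = m v R = (0.248)(14.4)(0.494) = 1.764 kg·m²/s.
L_i = −I_p ω_p + m v R = −(0.9237)(1.45) + 1.764 = 0.4248 kg·m²/s.
After sticking, I_f = I_p + m R² = 0.9237 + (0.248)(0.494)² = 0.9842 kg·m².
ω_f = L_i / I_f = 0.4248 / 0.9842 = 0.4317 rad/s.

|ω_f| ≈ 0.432 rad/s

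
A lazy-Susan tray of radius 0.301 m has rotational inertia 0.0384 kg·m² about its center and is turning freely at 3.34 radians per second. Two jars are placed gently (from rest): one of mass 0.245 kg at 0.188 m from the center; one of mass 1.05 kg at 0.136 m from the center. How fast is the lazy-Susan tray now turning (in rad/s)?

ω_f ≈ 1.93 rad/s

No external torque acts about the center; L_before = L_after.
Added inertia Σmr² = (0.245)(0.188)² + (1.05)(0.136)² = 0.02808 kg·m²; I_f = 0.03840 + 0.02808 = 0.06648 kg·m².
ω_f = I_p ω_i / I_f = (0.03840)(3.34) / 0.06648 = 1.929 rad/s.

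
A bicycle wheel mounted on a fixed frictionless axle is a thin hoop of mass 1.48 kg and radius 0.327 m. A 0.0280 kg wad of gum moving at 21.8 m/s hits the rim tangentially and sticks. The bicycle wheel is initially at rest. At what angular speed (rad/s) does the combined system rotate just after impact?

About the axle the impulsive forces during the collision are internal, so angular momentum about that axis is conserved.
I_p = (1.48)(0.327)² = 0.1583 kg·m². Taking the sense of the wad of gum's angular momentum as positive, L_{wad} = m v R = (0.0280)(21.8)(0.327) = 0.1996 kg·m²/s.
L_i = 0 + 0.1996 = 0.1996 kg·m²/s.
After sticking, I_f = I_p + m R² = 0.1583 + (0.0280)(0.327)² = 0.1612 kg·m².
ω_f = L_i / I_f = 0.1996 / 0.1612 = 1.238 rad/s.

|ω_f| ≈ 1.24 rad/s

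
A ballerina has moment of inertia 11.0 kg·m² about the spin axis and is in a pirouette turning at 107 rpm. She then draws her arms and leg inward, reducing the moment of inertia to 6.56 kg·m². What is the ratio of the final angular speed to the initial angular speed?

ω₂/ω₁ ≈ 1.68

With no external torque about the axis, L is conserved: I₁ω₁ = I₂ω₂.
ω₂/ω₁ = I₁/I₂ = 11.00 / 6.560 = 1.677.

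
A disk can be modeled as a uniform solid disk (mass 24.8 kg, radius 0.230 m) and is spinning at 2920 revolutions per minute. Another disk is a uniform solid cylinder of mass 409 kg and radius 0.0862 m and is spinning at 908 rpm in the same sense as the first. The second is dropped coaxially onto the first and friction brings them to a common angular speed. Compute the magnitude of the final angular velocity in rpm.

|ω_f| ≈ 1510 rpm

No external torque acts about the common axis, so total angular momentum is conserved.
Moments of inertia: I_A = ½(24.8)(0.230)² = 0.6560 kg·m²; I_B = ½(409)(0.0862)² = 1.520 kg·m².
Taking A's sense as positive: L = (0.6560)(2920) + (1.520)(908) = 3295 kg·m²·rpm.
Combined I = 0.6560 + 1.520 = 2.175 kg·m².
ω_f = L / I = 3295 / 2.175 = 1515 rpm.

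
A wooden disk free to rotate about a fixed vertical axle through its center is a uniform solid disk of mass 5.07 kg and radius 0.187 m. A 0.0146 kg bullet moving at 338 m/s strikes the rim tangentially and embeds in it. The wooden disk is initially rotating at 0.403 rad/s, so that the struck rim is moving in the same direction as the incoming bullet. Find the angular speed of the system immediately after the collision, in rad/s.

|ω_f| ≈ 10.8 rad/s

The axle reaction passes through the axle and exerts no torque about it; angular momentum about the axle is conserved through the impact.
I_p = ½(5.07)(0.187)² = 0.08865 kg·m². Taking the sense of the bullet's angular momentum as positive, L_{bullet} = m v R = (0.0146)(338)(0.187) = 0.9228 kg·m²/s.
L_i = +I_p ω_p + m v R = +(0.08865)(0.403) + 0.9228 = 0.9585 kg·m²/s.
After sticking, I_f = I_p + m R² = 0.08865 + (0.0146)(0.187)² = 0.08916 kg·m².
ω_f = L_i / I_f = 0.9585 / 0.08916 = 10.75 rad/s.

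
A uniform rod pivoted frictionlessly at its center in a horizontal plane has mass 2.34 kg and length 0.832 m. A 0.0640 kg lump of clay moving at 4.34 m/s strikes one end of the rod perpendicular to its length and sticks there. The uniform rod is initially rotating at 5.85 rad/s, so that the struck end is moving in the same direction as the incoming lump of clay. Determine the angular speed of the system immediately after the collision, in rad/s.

|ω_f| ≈ 6.20 rad/s

About the pivot the impulsive forces during the collision are internal, so angular momentum about that axis is conserved.
I_p = (1/12)(2.34)(0.832)² = 0.1350 kg·m². Taking the sense of the lump of clay's angular momentum as positive, L_{lump} = m v R = (0.0640)(4.34)(0.832/2) = 0.1155 kg·m²/s.
L_i = +I_p ω_p + m v R = +(0.1350)(5.85) + 0.1155 = 0.9052 kg·m²/s.
After sticking, I_f = I_p + m R² = 0.1350 + (0.0640)(0.832/2)² = 0.1461 kg·m².
ω_f = L_i / I_f = 0.9052 / 0.1461 = 6.198 rad/s.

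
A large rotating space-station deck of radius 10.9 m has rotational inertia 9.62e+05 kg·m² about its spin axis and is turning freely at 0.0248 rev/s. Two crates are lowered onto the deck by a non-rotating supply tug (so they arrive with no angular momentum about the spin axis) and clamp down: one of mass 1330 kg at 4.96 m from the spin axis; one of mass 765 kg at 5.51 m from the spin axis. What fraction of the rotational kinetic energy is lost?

fraction ≈ 0.0550

No external torque acts about the spin axis; L_before = L_after.
Added inertia Σmr² = (1330)(4.96)² + (765)(5.51)² = 55950 kg·m²; I_f = 9.620e+05 + 55950 = 1.018e+06 kg·m².
ω_f = I_p ω_i / I_f = (9.620e+05)(0.0248) / 1.018e+06 = 0.02344 rev/s.
KE_i = ½(9.620e+05)(0.1558 rad/s)² = 11680 J; KE_f = ½(1.018e+06)(0.1473)² = 11040 J.
Fraction lost = 0.05496.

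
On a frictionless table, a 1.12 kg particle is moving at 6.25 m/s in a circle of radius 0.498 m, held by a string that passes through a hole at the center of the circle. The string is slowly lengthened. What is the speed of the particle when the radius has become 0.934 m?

v₂ ≈ 3.33 m/s

Central (radial) force ⇒ zero torque about the center ⇒ m v r is constant.
v₂ = v₁ r₁ / r₂ = (6.25)(0.498) / (0.934) = 3.332 m/s.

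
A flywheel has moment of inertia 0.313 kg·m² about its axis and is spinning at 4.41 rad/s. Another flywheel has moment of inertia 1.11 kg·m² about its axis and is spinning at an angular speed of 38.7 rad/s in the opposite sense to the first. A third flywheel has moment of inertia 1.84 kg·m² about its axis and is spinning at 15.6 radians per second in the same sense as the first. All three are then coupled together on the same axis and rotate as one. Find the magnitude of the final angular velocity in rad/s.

No external torque acts about the common axis, so total angular momentum is conserved.
Taking A's sense as positive: L = (0.3130)(4.41) − (1.110)(38.7) + (1.840)(15.6) = -12.87 kg·m²·rad/s.
Combined I = 0.3130 + 1.110 + 1.840 = 3.263 kg·m².
ω_f = L / I = -12.87 / 3.263 = -3.945 rad/s.

|ω_f| ≈ 3.95 rad/s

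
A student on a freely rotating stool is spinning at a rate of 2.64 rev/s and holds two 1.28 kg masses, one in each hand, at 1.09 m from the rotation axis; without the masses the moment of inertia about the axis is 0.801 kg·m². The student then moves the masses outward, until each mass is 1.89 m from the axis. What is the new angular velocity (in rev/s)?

ω₂ ≈ 1.02 rev/s

No external torque acts about the spin axis, so angular momentum is conserved.
I₁ = 0.801 + 2(1.28)(1.09)² = 3.843 kg·m²; I₂ = 0.801 + 2(1.28)(1.89)² = 9.946 kg·m².
ω₂ = I₁ω₁ / I₂ = (3.843)(2.64 rev/s) / (9.946) = 1.020 rev/s.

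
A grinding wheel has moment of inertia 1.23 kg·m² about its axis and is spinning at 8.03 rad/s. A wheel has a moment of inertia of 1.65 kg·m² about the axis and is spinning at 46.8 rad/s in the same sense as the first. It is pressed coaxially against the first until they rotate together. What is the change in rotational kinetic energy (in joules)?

ΔKE ≈ -530 J

No external torque acts about the common axis, so total angular momentum is conserved.
Taking A's sense as positive: L = (1.230)(8.03) + (1.650)(46.8) = 87.10 kg·m²·rad/s.
Combined I = 1.230 + 1.650 = 2.880 kg·m².
ω_f = L / I = 87.10 / 2.880 = 30.24 rad/s.
KE_i = ½ΣIω² = 1847 J; KE_f = ½(2.880)(30.24)² = 1317 J.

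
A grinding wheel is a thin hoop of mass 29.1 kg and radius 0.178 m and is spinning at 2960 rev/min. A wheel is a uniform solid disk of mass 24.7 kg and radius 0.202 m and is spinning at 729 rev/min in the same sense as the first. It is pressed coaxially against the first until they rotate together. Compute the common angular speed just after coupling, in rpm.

|ω_f| ≈ 2170 rpm

No external torque acts about the common axis, so total angular momentum is conserved.
Moments of inertia: I_A = (29.1)(0.178)² = 0.9220 kg·m²; I_B = ½(24.7)(0.202)² = 0.5039 kg·m².
Taking A's sense as positive: L = (0.9220)(2960) + (0.5039)(729) = 3096 kg·m²·rpm.
Combined I = 0.9220 + 0.5039 = 1.426 kg·m².
ω_f = L / I = 3096 / 1.426 = 2172 rpm.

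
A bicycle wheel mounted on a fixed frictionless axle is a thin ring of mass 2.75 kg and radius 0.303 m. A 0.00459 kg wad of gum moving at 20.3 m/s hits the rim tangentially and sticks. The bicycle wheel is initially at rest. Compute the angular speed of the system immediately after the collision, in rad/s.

The axle reaction passes through the axle and exerts no torque about it; angular momentum about the axle is conserved through the impact.
I_p = (2.75)(0.303)² = 0.2525 kg·m². Taking the sense of the wad of gum's angular momentum as positive, L_{wad} = m v R = (0.00459)(20.3)(0.303) = 0.02823 kg·m²/s.
L_i = 0 + 0.02823 = 0.02823 kg·m²/s.
After sticking, I_f = I_p + m R² = 0.2525 + (0.00459)(0.303)² = 0.2529 kg·m².
ω_f = L_i / I_f = 0.02823 / 0.2529 = 0.1116 rad/s.

|ω_f| ≈ 0.112 rad/s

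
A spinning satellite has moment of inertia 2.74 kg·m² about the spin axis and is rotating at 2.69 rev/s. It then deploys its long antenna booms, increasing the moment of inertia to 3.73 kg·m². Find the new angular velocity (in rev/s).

ω₂ ≈ 1.98 rev/s

With no external torque about the axis, L is conserved: I₁ω₁ = I₂ω₂.
ω₂ = I₁ω₁ / I₂ = (2.740)(2.69 rev/s) / (3.730) = 1.976 rev/s.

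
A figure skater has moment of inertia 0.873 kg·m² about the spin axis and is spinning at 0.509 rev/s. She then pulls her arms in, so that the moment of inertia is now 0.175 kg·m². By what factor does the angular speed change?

ω₂/ω₁ ≈ 4.99

With no external torque about the axis, L is conserved: I₁ω₁ = I₂ω₂.
ω₂/ω₁ = I₁/I₂ = 0.8730 / 0.1750 = 4.989.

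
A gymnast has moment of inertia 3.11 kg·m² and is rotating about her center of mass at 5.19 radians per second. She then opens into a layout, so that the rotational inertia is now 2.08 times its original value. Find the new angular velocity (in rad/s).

ω₂ ≈ 2.50 rad/s

Angular momentum about the spin axis is conserved since the torque about it is zero.
I₂ = 2.08 × 3.11 = 6.469 kg·m².
ω₂ = I₁ω₁ / I₂ = (3.110)(5.19 rad/s) / (6.469) = 2.495 rad/s.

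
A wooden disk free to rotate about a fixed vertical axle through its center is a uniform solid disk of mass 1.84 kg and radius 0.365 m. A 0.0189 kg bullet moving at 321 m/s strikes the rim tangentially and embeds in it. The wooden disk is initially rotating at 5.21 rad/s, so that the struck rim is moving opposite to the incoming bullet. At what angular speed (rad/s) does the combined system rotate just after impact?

|ω_f| ≈ 12.6 rad/s

The axle reaction passes through the axle and exerts no torque about it; angular momentum about the axle is conserved through the impact.
I_p = ½(1.84)(0.365)² = 0.1226 kg·m². Taking the sense of the bullet's angular momentum as positive, L_{bullet} = m v R = (0.0189)(321)(0.365) = 2.214 kg·m²/s.
L_i = −I_p ω_p + m v R = −(0.1226)(5.21) + 2.214 = 1.576 kg·m²/s.
After sticking, I_f = I_p + m R² = 0.1226 + (0.0189)(0.365)² = 0.1251 kg·m².
ω_f = L_i / I_f = 1.576 / 0.1251 = 12.60 rad/s.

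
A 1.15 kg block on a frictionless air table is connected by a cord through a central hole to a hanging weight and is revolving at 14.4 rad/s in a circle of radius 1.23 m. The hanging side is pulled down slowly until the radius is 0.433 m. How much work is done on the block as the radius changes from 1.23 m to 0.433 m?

W ≈ 1280 J

No torque about the axis ⇒ m r₁² ω₁ = m r₂² ω₂.
ω₂ = ω₁ (r₁/r₂)² = (14.4)(1.23/0.433)² = 116.2 rad/s.
W = ΔKE = ½m(v₂² − v₁²) = 1275 J.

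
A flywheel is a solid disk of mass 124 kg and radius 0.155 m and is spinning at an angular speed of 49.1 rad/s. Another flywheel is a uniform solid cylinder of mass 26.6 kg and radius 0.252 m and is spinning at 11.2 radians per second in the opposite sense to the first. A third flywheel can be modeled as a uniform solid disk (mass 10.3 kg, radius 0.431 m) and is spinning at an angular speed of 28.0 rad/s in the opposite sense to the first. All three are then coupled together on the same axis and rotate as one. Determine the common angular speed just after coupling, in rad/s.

No external torque acts about the common axis, so total angular momentum is conserved.
Moments of inertia: I_A = ½(124)(0.155)² = 1.490 kg·m²; I_B = ½(26.6)(0.252)² = 0.8446 kg·m²; I_C = ½(10.3)(0.431)² = 0.9567 kg·m².
Taking A's sense as positive: L = (1.490)(49.1) − (0.8446)(11.2) − (0.9567)(28.0) = 36.89 kg·m²·rad/s.
Combined I = 1.490 + 0.8446 + 0.9567 = 3.291 kg·m².
ω_f = L / I = 36.89 / 3.291 = 11.21 rad/s.

|ω_f| ≈ 11.2 rad/s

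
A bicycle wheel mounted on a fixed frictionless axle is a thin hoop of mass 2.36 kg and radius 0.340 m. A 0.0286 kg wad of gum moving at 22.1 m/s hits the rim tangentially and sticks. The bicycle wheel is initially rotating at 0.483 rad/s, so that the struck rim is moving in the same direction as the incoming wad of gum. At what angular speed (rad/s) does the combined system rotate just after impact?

|ω_f| ≈ 1.26 rad/s

The axle reaction passes through the axle and exerts no torque about it; angular momentum about the axle is conserved through the impact.
I_p = (2.36)(0.340)² = 0.2728 kg·m². Taking the sense of the wad of gum's angular momentum as positive, L_{wad} = m v R = (0.0286)(22.1)(0.340) = 0.2149 kg·m²/s.
L_i = +I_p ω_p + m v R = +(0.2728)(0.483) + 0.2149 = 0.3467 kg·m²/s.
After sticking, I_f = I_p + m R² = 0.2728 + (0.0286)(0.340)² = 0.2761 kg·m².
ω_f = L_i / I_f = 0.3467 / 0.2761 = 1.255 rad/s.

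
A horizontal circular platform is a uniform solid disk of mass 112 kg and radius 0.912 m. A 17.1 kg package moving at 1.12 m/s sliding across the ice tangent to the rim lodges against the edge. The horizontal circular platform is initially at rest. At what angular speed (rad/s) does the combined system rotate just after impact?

|ω_f| ≈ 0.287 rad/s

About the central axle the impulsive forces during the collision are internal, so angular momentum about that axis is conserved.
I_p = ½(112)(0.912)² = 46.58 kg·m². Taking the sense of the package's angular momentum as positive, L_{package} = m v R = (17.1)(1.12)(0.912) = 17.47 kg·m²/s.
L_i = 0 + 17.47 = 17.47 kg·m²/s.
After sticking, I_f = I_p + m R² = 46.58 + (17.1)(0.912)² = 60.80 kg·m².
ω_f = L_i / I_f = 17.47 / 60.80 = 0.2873 rad/s.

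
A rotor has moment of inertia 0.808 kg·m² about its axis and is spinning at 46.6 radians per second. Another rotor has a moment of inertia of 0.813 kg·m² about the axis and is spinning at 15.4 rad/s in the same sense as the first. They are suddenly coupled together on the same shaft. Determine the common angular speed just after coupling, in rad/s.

No external torque acts about the common axis, so total angular momentum is conserved.
Taking A's sense as positive: L = (0.8080)(46.6) + (0.8130)(15.4) = 50.17 kg·m²·rad/s.
Combined I = 0.8080 + 0.8130 = 1.621 kg·m².
ω_f = L / I = 50.17 / 1.621 = 30.95 rad/s.

|ω_f| ≈ 31.0 rad/s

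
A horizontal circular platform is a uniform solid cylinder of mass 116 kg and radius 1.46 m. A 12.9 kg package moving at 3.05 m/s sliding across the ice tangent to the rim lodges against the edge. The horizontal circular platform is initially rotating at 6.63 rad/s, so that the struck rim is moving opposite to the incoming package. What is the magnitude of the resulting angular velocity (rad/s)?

|ω_f| ≈ 5.04 rad/s

The axle reaction passes through the central axle and exerts no torque about it; angular momentum about the central axle is conserved through the impact.
I_p = ½(116)(1.46)² = 123.6 kg·m². Taking the sense of the package's angular momentum as positive, L_{package} = m v R = (12.9)(3.05)(1.46) = 57.44 kg·m²/s.
L_i = −I_p ω_p + m v R = −(123.6)(6.63) + 57.44 = -762.2 kg·m²/s.
After sticking, I_f = I_p + m R² = 123.6 + (12.9)(1.46)² = 151.1 kg·m².
ω_f = L_i / I_f = -762.2 / 151.1 = -5.044 rad/s.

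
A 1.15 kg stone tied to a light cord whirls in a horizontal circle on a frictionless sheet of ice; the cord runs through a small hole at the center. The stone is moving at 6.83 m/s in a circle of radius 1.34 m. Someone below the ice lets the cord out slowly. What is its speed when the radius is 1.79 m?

Central (radial) force ⇒ zero torque about the center ⇒ m v r is constant.
v₂ = v₁ r₁ / r₂ = (6.83)(1.34) / (1.79) = 5.113 m/s.

v₂ ≈ 5.11 m/s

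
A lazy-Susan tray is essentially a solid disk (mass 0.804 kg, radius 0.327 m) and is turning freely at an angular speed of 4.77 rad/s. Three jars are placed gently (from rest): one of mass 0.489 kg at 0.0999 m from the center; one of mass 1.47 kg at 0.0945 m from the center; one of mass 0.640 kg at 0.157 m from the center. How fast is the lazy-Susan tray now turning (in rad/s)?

ω_f ≈ 2.67 rad/s

No external torque acts about the center; L_before = L_after.
I_p = ½(0.804)(0.327)² = 0.04299 kg·m².
Added inertia Σmr² = (0.489)(0.0999)² + (1.47)(0.0945)² + (0.640)(0.157)² = 0.03378 kg·m²; I_f = 0.04299 + 0.03378 = 0.07677 kg·m².
ω_f = I_p ω_i / I_f = (0.04299)(4.77) / 0.07677 = 2.671 rad/s.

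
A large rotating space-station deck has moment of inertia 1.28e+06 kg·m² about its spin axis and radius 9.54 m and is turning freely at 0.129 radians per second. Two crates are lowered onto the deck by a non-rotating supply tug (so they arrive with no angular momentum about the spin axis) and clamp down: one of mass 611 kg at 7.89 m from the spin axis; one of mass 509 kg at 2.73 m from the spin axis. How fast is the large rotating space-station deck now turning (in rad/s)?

ω_f ≈ 0.125 rad/s

The added mass arrives with no angular momentum about the spin axis, and any external torque about the spin axis is negligible, so the system's angular momentum is conserved.
Added inertia Σmr² = (611)(7.89)² + (509)(2.73)² = 41830 kg·m²; I_f = 1.280e+06 + 41830 = 1.322e+06 kg·m².
ω_f = I_p ω_i / I_f = (1.280e+06)(0.129) / 1.322e+06 = 0.1249 rad/s.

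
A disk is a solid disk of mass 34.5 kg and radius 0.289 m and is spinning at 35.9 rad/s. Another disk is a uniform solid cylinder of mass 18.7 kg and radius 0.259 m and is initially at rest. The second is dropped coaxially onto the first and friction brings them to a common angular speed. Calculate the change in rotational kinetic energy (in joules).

No external torque acts about the common axis, so total angular momentum is conserved.
Moments of inertia: I_A = ½(34.5)(0.289)² = 1.441 kg·m²; I_B = ½(18.7)(0.259)² = 0.6272 kg·m².
Taking A's sense as positive: L = (1.441)(35.9) = 51.72 kg·m²·rad/s.
Combined I = 1.441 + 0.6272 = 2.068 kg·m².
ω_f = L / I = 51.72 / 2.068 = 25.01 rad/s.
KE_i = ½ΣIω² = 928.4 J; KE_f = ½(2.068)(25.01)² = 646.8 J.

ΔKE ≈ -282 J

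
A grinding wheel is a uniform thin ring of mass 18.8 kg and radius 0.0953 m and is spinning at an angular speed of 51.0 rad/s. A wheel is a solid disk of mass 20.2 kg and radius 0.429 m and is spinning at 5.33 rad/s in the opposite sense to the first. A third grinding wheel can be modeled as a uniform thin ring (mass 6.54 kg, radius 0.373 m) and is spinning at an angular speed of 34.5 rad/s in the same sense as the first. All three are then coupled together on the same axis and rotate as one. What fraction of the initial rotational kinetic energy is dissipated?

fraction ≈ 0.804

The coupling torques are internal; angular momentum about the shared axis is conserved.
Moments of inertia: I_A = (18.8)(0.0953)² = 0.1707 kg·m²; I_B = ½(20.2)(0.429)² = 1.859 kg·m²; I_C = (6.54)(0.373)² = 0.9099 kg·m².
Taking A's sense as positive: L = (0.1707)(51.0) − (1.859)(5.33) + (0.9099)(34.5) = 30.19 kg·m²·rad/s.
Combined I = 0.1707 + 1.859 + 0.9099 = 2.939 kg·m².
ω_f = L / I = 30.19 / 2.939 = 10.27 rad/s.
KE_i = ½ΣIω² = 790.0 J; KE_f = ½(2.939)(10.27)² = 155.1 J.
Fraction dissipated = (KE_i − KE_f)/KE_i = 0.8037.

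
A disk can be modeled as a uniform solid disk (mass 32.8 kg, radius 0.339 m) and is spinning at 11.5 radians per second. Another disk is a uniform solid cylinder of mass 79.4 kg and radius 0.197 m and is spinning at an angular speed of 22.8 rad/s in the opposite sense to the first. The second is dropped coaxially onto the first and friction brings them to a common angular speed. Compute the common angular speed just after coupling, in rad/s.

No external torque acts about the common axis, so total angular momentum is conserved.
Moments of inertia: I_A = ½(32.8)(0.339)² = 1.885 kg·m²; I_B = ½(79.4)(0.197)² = 1.541 kg·m².
Taking A's sense as positive: L = (1.885)(11.5) − (1.541)(22.8) = -13.45 kg·m²·rad/s.
Combined I = 1.885 + 1.541 = 3.425 kg·m².
ω_f = L / I = -13.45 / 3.425 = -3.928 rad/s.

|ω_f| ≈ 3.93 rad/s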